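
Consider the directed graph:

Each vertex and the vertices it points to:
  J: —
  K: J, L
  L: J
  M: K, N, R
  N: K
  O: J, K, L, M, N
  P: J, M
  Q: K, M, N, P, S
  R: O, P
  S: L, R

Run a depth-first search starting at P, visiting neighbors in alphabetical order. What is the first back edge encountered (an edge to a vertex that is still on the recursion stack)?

O->M

DFS from P (visiting neighbors in alphabetical order); mark gray on enter, black on exit:
P gray
  J gray
  J black
  M gray
    K gray
      K→J: J black — skip
      L gray
        L→J: J black — skip
      L black
    K black
    N gray
      N→K: K black — skip
    N black
    R gray
      O gray
        O→J: J black — skip
        O→K: K black — skip
        O→L: L black — skip
        O→M: M is gray → back edge
First back edge: O → M.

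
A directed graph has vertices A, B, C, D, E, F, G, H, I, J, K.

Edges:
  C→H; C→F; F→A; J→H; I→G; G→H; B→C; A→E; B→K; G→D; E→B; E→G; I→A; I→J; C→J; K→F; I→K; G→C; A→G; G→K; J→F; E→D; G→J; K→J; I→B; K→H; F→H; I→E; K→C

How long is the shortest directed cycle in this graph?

For each vertex v, BFS finds the shortest path from v back to v.
The shortest such closed walk is A → G → K → F → A, length 4.

4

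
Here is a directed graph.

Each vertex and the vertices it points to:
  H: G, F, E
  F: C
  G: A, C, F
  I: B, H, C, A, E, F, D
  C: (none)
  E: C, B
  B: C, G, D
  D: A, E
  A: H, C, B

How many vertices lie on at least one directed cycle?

6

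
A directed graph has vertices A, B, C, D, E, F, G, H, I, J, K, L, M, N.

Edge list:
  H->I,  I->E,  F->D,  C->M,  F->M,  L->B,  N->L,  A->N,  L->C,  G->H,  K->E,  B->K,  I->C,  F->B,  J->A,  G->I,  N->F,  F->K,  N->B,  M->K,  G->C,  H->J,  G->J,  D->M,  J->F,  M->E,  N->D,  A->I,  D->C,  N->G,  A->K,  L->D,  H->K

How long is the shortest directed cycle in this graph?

4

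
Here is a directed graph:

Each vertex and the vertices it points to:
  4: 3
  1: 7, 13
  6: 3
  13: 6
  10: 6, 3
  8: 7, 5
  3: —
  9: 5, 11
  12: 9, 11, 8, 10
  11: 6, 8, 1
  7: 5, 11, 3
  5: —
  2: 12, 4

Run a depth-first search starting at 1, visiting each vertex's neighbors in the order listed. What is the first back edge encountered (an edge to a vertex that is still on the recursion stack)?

8->7

DFS from 1 (visiting each vertex's neighbors in the order listed); mark gray on enter, black on exit:
1 gray
  7 gray
    5 gray
    5 black
    11 gray
      6 gray
        3 gray
        3 black
      6 black
      8 gray
        8→7: 7 is gray → back edge
First back edge: 8 → 7.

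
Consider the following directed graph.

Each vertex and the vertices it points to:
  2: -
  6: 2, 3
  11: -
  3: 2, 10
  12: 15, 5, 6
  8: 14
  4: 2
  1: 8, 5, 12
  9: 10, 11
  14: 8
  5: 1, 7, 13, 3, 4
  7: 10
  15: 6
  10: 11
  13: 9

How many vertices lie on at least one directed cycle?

5

A vertex is on a directed cycle iff it belongs to a strongly connected component of size ≥ 2 (or has a self-loop).
The vertices on cycles are {1, 5, 8, 12, 14} — 5 in total.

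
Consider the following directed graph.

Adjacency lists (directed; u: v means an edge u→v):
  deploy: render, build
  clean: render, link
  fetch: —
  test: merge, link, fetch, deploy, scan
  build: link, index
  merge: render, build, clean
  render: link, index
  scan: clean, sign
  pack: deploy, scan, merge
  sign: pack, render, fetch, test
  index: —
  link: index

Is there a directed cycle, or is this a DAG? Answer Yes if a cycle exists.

DFS with white/gray/black marking, starting from pack:
pack gray
  deploy gray
    render gray
      link gray
        index gray
        index black
      link black
      render→index: index black — skip
    render black
    build gray
      build→link: link black — skip
      build→index: index black — skip
    build black
  deploy black
  scan gray
    clean gray
      clean→render: render black — skip
      clean→link: link black — skip
    clean black
    sign gray
      sign→pack: pack is gray → back edge
Back edge found, so a cycle exists: pack → scan → sign → pack.

Yes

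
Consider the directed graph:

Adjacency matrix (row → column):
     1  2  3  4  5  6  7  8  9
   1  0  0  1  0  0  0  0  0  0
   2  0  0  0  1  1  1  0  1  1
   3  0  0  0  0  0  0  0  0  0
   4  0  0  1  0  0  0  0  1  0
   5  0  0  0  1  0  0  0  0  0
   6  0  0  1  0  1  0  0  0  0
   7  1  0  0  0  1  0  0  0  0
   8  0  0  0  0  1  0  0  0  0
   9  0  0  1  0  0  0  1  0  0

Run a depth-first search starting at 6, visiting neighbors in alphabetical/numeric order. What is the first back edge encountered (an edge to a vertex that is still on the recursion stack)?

8→5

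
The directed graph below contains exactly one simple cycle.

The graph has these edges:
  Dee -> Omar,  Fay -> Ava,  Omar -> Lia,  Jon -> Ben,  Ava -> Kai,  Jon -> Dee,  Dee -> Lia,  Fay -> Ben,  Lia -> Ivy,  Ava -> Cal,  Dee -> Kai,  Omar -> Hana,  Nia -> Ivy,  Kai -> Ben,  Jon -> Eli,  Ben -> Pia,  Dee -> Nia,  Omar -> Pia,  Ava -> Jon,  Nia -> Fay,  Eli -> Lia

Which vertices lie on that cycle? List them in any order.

Ava, Dee, Fay, Jon, Nia

DFS with gray/black marking from Ava:
Ava gray
  Jon gray
    Dee gray
      Lia gray
        Ivy gray
        Ivy black
      Lia black
      Nia gray
        Nia→Ivy: Ivy black — skip
        Fay gray
          Ben gray
            Pia gray
            Pia black
          Ben black
          Fay→Ava: Ava is gray → back edge
Back edge closes the cycle Ava → Jon → Dee → Nia → Fay → Ava; its vertices are {Ava, Dee, Fay, Jon, Nia}.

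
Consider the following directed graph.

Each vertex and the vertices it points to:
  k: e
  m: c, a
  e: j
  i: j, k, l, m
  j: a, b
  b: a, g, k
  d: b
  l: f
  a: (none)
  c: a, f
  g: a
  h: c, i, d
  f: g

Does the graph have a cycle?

Yes

DFS with white/gray/black marking, starting from j:
j gray
  a gray
  a black
  b gray
    b→a: a black — skip
    g gray
      g→a: a black — skip
    g black
    k gray
      e gray
        e→j: j is gray → back edge
Back edge found, so a cycle exists: j → b → k → e → j.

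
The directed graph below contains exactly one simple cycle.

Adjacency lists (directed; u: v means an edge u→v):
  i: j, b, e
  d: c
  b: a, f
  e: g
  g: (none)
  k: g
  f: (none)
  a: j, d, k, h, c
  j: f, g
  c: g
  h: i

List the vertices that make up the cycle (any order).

a, b, h, i

DFS with gray/black marking from a:
a gray
  j gray
    f gray
    f black
    g gray
    g black
  j black
  d gray
    c gray
      c→g: g black — skip
    c black
  d black
  k gray
    k→g: g black — skip
  k black
  h gray
    i gray
      i→j: j black — skip
      b gray
        b→a: a is gray → back edge
Back edge closes the cycle a → h → i → b → a; its vertices are {a, b, h, i}.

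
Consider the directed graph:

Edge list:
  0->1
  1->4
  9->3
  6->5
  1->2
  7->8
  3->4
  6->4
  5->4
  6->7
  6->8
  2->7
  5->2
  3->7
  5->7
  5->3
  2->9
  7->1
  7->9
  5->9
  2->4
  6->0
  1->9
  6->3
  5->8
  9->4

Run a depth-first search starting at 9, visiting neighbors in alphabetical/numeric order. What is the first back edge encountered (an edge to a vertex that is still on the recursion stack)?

DFS from 9 (visiting neighbors in alphabetical/numeric order); mark gray on enter, black on exit:
9 gray
  3 gray
    4 gray
    4 black
    7 gray
      1 gray
        2 gray
          2→4: 4 black — skip
          2→7: 7 is gray → back edge
First back edge: 2 → 7.

2->7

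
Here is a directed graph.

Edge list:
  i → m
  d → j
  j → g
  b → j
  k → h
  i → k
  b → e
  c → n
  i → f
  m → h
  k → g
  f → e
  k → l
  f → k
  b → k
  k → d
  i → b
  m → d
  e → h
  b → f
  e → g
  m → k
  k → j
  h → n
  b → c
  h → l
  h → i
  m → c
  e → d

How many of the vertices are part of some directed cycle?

7

A vertex is on a directed cycle iff it belongs to a strongly connected component of size ≥ 2 (or has a self-loop).
The vertices on cycles are {b, e, f, h, i, k, m} — 7 in total.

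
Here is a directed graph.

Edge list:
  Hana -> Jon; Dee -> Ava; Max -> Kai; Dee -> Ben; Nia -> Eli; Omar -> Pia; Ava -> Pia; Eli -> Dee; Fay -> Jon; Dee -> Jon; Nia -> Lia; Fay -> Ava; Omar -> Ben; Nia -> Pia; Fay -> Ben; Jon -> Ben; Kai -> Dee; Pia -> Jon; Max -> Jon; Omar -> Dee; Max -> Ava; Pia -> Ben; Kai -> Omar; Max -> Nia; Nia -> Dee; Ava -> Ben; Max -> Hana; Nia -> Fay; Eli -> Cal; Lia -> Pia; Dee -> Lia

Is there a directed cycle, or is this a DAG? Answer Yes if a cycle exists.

DFS with white/gray/black marking, starting from Jon:
Jon gray
  Ben gray
  Ben black
Jon black
Nia gray
  Eli gray
    Dee gray
      Ava gray
        Ava→Ben: Ben black — skip
        Pia gray
          Pia→Ben: Ben black — skip
          Pia→Jon: Jon black — skip
        Pia black
      Ava black
      Dee→Ben: Ben black — skip
      Dee→Jon: Jon black — skip
      Lia gray
        Lia→Pia: Pia black — skip
      Lia black
    Dee black
    Cal gray
    Cal black
  Eli black
  Nia→Pia: Pia black — skip
  Nia→Lia: Lia black — skip
  Nia→Dee: Dee black — skip
  Fay gray
    Fay→Ben: Ben black — skip
    Fay→Ava: Ava black — skip
    Fay→Jon: Jon black — skip
  Fay black
Nia black
Kai gray
  Kai→Dee: Dee black — skip
  Omar gray
    Omar→Ben: Ben black — skip
    Omar→Pia: Pia black — skip
    Omar→Dee: Dee black — skip
  Omar black
Kai black
Max gray
  Max→Nia: Nia black — skip
  Max→Kai: Kai black — skip
  Max→Jon: Jon black — skip
  Hana gray
    Hana→Jon: Jon black — skip
  Hana black
  Max→Ava: Ava black — skip
Max black
Every edge goes to a white or black vertex — no back edge, so the graph is acyclic.

No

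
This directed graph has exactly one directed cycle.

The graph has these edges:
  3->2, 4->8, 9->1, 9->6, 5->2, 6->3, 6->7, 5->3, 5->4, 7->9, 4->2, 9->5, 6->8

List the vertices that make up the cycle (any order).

DFS with gray/black marking from 9:
9 gray
  1 gray
  1 black
  5 gray
    4 gray
      8 gray
      8 black
      2 gray
      2 black
    4 black
    3 gray
      3→2: 2 black — skip
    3 black
    5→2: 2 black — skip
  5 black
  6 gray
    6→3: 3 black — skip
    7 gray
      7→9: 9 is gray → back edge
Back edge closes the cycle 9 → 6 → 7 → 9; its vertices are {6, 7, 9}.

6, 7, 9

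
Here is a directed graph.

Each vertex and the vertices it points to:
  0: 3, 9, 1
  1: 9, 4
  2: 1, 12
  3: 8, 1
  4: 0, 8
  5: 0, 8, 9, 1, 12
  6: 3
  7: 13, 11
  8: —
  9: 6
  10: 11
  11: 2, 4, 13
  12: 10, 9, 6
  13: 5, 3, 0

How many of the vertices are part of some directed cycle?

12

A vertex is on a directed cycle iff it belongs to a strongly connected component of size ≥ 2 (or has a self-loop).
The vertices on cycles are {0, 1, 2, 3, 4, 5, 6, 9, 10, 11, 12, 13} — 12 in total.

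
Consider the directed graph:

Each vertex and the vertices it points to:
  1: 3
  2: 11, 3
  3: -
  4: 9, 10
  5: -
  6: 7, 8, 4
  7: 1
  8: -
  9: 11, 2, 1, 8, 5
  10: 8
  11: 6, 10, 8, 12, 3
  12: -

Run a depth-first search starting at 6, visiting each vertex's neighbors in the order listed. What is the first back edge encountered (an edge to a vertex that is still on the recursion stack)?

DFS from 6 (visiting each vertex's neighbors in the order listed); mark gray on enter, black on exit:
6 gray
  7 gray
    1 gray
      3 gray
      3 black
    1 black
  7 black
  8 gray
  8 black
  4 gray
    9 gray
      11 gray
        11→6: 6 is gray → back edge
First back edge: 11 → 6.

11→6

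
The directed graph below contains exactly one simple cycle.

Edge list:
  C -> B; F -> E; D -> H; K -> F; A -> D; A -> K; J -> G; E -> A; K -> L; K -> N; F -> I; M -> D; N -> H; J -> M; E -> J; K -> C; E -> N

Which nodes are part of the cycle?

A, E, F, K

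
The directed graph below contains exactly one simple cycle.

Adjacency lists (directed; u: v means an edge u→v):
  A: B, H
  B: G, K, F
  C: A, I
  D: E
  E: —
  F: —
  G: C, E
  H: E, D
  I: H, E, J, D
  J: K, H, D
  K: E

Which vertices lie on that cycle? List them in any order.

DFS with gray/black marking from C:
C gray
  A gray
    B gray
      G gray
        G→C: C is gray → back edge
Back edge closes the cycle C → A → B → G → C; its vertices are {A, B, C, G}.

A, B, C, G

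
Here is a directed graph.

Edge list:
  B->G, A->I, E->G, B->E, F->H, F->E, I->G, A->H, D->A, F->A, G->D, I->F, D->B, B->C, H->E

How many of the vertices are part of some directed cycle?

8

A vertex is on a directed cycle iff it belongs to a strongly connected component of size ≥ 2 (or has a self-loop).
The vertices on cycles are {A, B, D, E, F, G, H, I} — 8 in total.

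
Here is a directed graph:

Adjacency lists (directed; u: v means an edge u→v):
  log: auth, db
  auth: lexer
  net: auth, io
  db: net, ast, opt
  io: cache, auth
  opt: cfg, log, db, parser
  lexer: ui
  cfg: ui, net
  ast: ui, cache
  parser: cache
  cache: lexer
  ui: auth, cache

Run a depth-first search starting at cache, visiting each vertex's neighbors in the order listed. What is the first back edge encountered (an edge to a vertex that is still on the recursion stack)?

DFS from cache (visiting each vertex's neighbors in the order listed); mark gray on enter, black on exit:
cache gray
  lexer gray
    ui gray
      auth gray
        auth→lexer: lexer is gray → back edge
First back edge: auth → lexer.

auth→lexer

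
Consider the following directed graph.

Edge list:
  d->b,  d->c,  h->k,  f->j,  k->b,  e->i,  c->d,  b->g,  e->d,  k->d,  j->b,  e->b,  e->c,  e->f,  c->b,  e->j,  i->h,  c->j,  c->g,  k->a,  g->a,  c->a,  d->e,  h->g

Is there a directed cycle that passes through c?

c is on a cycle iff c can reach itself via ≥1 edge.
c → d → c — yes.

Yes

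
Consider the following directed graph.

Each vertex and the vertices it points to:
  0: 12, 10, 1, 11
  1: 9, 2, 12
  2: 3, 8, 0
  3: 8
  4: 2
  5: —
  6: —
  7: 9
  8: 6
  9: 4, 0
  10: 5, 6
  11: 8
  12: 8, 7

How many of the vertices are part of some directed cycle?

7

A vertex is on a directed cycle iff it belongs to a strongly connected component of size ≥ 2 (or has a self-loop).
The vertices on cycles are {0, 1, 2, 4, 7, 9, 12} — 7 in total.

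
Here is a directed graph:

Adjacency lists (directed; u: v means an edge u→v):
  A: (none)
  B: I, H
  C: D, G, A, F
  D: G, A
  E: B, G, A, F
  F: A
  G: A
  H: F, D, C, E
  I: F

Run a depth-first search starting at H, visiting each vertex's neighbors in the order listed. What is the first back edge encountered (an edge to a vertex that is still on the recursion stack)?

B->H

DFS from H (visiting each vertex's neighbors in the order listed); mark gray on enter, black on exit:
H gray
  F gray
    A gray
    A black
  F black
  D gray
    G gray
      G→A: A black — skip
    G black
    D→A: A black — skip
  D black
  C gray
    C→D: D black — skip
    C→G: G black — skip
    C→A: A black — skip
    C→F: F black — skip
  C black
  E gray
    B gray
      I gray
        I→F: F black — skip
      I black
      B→H: H is gray → back edge
First back edge: B → H.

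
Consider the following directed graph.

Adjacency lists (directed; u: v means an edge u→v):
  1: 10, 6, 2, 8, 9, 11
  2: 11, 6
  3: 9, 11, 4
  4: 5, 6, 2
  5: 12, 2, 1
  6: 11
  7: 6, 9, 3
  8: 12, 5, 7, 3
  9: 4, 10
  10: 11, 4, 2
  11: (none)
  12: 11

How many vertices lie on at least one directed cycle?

A vertex is on a directed cycle iff it belongs to a strongly connected component of size ≥ 2 (or has a self-loop).
The vertices on cycles are {1, 3, 4, 5, 7, 8, 9, 10} — 8 in total.

8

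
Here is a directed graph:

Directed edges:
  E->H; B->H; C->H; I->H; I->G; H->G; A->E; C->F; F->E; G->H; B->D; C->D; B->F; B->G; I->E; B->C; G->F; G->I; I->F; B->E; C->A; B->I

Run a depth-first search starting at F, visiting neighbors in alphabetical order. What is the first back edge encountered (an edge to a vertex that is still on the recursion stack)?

G→F

DFS from F (visiting neighbors in alphabetical order); mark gray on enter, black on exit:
F gray
  E gray
    H gray
      G gray
        G→F: F is gray → back edge
First back edge: G → F.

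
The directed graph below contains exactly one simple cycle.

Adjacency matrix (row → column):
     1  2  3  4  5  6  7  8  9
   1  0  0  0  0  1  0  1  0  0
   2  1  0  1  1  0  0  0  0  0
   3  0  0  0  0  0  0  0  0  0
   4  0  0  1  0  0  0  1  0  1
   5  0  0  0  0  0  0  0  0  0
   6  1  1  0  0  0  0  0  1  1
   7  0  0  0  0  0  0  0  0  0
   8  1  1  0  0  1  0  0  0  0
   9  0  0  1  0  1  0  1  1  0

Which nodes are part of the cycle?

2, 4, 8, 9

DFS with gray/black marking from 2:
2 gray
  3 gray
  3 black
  1 gray
    5 gray
    5 black
    7 gray
    7 black
  1 black
  4 gray
    9 gray
      9→7: 7 black — skip
      9→5: 5 black — skip
      9→3: 3 black — skip
      8 gray
        8→5: 5 black — skip
        8→1: 1 black — skip
        8→2: 2 is gray → back edge
Back edge closes the cycle 2 → 4 → 9 → 8 → 2; its vertices are {2, 4, 8, 9}.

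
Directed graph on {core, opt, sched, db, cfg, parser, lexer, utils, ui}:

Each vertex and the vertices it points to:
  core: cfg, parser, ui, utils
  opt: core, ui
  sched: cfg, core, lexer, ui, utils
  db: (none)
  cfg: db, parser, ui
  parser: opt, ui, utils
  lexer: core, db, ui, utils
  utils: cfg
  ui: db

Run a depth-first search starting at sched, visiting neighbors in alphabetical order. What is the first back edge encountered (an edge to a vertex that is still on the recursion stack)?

core→cfg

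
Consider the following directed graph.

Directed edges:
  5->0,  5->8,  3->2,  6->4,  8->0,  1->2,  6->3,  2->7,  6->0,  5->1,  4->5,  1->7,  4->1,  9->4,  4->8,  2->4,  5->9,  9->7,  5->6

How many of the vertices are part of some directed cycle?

A vertex is on a directed cycle iff it belongs to a strongly connected component of size ≥ 2 (or has a self-loop).
The vertices on cycles are {1, 2, 3, 4, 5, 6, 9} — 7 in total.

7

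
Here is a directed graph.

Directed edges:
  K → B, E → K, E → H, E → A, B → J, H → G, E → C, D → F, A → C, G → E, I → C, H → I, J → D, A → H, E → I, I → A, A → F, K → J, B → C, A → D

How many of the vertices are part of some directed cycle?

5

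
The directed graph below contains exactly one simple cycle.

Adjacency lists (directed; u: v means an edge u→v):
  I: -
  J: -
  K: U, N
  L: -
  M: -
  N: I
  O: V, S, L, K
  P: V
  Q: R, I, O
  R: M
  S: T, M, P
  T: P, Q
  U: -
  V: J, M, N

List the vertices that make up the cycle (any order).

O, Q, S, T

DFS with gray/black marking from O:
O gray
  V gray
    J gray
    J black
    M gray
    M black
    N gray
      I gray
      I black
    N black
  V black
  S gray
    T gray
      P gray
        P→V: V black — skip
      P black
      Q gray
        R gray
          R→M: M black — skip
        R black
        Q→I: I black — skip
        Q→O: O is gray → back edge
Back edge closes the cycle O → S → T → Q → O; its vertices are {O, Q, S, T}.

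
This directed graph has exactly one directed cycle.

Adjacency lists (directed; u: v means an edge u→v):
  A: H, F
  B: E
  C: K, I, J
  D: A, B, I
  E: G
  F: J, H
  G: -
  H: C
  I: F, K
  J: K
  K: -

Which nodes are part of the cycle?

DFS with gray/black marking from I:
I gray
  F gray
    J gray
      K gray
      K black
    J black
    H gray
      C gray
        C→K: K black — skip
        C→I: I is gray → back edge
Back edge closes the cycle I → F → H → C → I; its vertices are {C, F, H, I}.

C, F, H, I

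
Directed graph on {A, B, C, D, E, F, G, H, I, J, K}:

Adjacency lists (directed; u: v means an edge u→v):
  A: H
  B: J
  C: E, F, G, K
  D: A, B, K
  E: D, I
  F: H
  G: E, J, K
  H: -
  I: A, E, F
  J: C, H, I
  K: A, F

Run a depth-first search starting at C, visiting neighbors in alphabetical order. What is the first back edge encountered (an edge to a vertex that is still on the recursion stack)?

DFS from C (visiting neighbors in alphabetical order); mark gray on enter, black on exit:
C gray
  E gray
    D gray
      A gray
        H gray
        H black
      A black
      B gray
        J gray
          J→C: C is gray → back edge
First back edge: J → C.

J→C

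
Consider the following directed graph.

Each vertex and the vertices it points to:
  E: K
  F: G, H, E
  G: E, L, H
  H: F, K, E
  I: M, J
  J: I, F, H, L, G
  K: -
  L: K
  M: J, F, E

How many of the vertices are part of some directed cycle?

6

A vertex is on a directed cycle iff it belongs to a strongly connected component of size ≥ 2 (or has a self-loop).
The vertices on cycles are {F, G, H, I, J, M} — 6 in total.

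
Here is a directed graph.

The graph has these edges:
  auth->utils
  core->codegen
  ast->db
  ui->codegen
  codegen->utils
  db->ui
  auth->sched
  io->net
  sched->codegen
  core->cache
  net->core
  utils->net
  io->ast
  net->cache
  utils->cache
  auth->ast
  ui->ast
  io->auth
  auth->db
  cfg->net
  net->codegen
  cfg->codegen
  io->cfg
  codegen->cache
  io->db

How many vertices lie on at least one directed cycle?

A vertex is on a directed cycle iff it belongs to a strongly connected component of size ≥ 2 (or has a self-loop).
The vertices on cycles are {db, ui, ast, net, core, utils, codegen} — 7 in total.

7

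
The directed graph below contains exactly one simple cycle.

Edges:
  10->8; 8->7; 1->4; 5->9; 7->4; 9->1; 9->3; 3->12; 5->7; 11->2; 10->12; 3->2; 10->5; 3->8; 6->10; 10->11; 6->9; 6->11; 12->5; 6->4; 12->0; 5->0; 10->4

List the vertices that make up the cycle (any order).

3, 5, 9, 12

DFS with gray/black marking from 9:
9 gray
  1 gray
    4 gray
    4 black
  1 black
  3 gray
    12 gray
      0 gray
      0 black
      5 gray
        5→9: 9 is gray → back edge
Back edge closes the cycle 9 → 3 → 12 → 5 → 9; its vertices are {3, 5, 9, 12}.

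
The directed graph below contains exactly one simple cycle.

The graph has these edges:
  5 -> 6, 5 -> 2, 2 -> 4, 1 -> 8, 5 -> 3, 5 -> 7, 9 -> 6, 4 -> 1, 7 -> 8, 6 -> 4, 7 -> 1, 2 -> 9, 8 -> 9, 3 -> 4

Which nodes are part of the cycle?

DFS with gray/black marking from 8:
8 gray
  9 gray
    6 gray
      4 gray
        1 gray
          1→8: 8 is gray → back edge
Back edge closes the cycle 8 → 9 → 6 → 4 → 1 → 8; its vertices are {1, 4, 6, 8, 9}.

1, 4, 6, 8, 9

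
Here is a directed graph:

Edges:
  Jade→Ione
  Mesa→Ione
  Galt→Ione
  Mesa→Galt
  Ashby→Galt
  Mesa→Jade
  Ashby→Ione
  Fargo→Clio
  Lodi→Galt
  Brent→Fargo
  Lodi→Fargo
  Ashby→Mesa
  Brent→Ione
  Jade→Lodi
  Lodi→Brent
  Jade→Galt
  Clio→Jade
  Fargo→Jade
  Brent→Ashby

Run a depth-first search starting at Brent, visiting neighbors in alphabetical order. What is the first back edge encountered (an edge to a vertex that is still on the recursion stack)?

Lodi→Brent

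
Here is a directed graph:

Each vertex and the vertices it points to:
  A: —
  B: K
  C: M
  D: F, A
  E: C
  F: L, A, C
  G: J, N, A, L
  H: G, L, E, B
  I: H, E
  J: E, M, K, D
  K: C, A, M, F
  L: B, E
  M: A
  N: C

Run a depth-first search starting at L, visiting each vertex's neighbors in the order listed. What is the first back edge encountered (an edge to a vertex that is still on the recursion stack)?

DFS from L (visiting each vertex's neighbors in the order listed); mark gray on enter, black on exit:
L gray
  B gray
    K gray
      C gray
        M gray
          A gray
          A black
        M black
      C black
      K→A: A black — skip
      K→M: M black — skip
      F gray
        F→L: L is gray → back edge
First back edge: F → L.

F->L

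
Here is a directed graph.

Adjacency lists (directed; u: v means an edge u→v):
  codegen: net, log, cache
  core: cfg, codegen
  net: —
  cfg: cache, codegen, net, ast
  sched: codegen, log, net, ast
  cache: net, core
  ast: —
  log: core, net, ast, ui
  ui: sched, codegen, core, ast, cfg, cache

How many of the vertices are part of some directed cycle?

A vertex is on a directed cycle iff it belongs to a strongly connected component of size ≥ 2 (or has a self-loop).
The vertices on cycles are {ui, cfg, log, core, cache, sched, codegen} — 7 in total.

7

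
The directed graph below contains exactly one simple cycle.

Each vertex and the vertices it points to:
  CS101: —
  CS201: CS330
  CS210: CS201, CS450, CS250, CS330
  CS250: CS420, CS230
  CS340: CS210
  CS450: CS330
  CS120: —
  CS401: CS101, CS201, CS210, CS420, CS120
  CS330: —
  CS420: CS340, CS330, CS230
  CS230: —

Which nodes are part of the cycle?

DFS with gray/black marking from CS210:
CS210 gray
  CS201 gray
    CS330 gray
    CS330 black
  CS201 black
  CS450 gray
    CS450→CS330: CS330 black — skip
  CS450 black
  CS250 gray
    CS420 gray
      CS340 gray
        CS340→CS210: CS210 is gray → back edge
Back edge closes the cycle CS210 → CS250 → CS420 → CS340 → CS210; its vertices are {CS210, CS250, CS340, CS420}.

CS210, CS250, CS340, CS420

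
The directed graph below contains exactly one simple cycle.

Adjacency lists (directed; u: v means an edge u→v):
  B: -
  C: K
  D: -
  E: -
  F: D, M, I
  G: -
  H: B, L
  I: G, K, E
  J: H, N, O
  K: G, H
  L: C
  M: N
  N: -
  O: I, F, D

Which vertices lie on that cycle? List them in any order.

C, H, K, L

DFS with gray/black marking from H:
H gray
  B gray
  B black
  L gray
    C gray
      K gray
        G gray
        G black
        K→H: H is gray → back edge
Back edge closes the cycle H → L → C → K → H; its vertices are {C, H, K, L}.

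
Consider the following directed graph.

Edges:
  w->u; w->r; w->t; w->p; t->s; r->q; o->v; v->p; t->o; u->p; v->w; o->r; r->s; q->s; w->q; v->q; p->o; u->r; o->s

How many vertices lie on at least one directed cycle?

6

A vertex is on a directed cycle iff it belongs to a strongly connected component of size ≥ 2 (or has a self-loop).
The vertices on cycles are {o, p, t, u, v, w} — 6 in total.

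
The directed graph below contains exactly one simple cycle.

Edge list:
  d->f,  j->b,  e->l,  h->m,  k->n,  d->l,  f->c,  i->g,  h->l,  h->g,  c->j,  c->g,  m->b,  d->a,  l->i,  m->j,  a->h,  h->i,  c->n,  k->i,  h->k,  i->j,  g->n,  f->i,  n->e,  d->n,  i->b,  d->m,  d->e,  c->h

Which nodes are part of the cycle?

DFS with gray/black marking from e:
e gray
  l gray
    i gray
      b gray
      b black
      j gray
        j→b: b black — skip
      j black
      g gray
        n gray
          n→e: e is gray → back edge
Back edge closes the cycle e → l → i → g → n → e; its vertices are {e, g, i, l, n}.

e, g, i, l, n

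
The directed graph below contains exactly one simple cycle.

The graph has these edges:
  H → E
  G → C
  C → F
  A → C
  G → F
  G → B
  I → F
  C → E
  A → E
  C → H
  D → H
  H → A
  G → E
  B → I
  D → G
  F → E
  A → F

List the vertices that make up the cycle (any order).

A, C, H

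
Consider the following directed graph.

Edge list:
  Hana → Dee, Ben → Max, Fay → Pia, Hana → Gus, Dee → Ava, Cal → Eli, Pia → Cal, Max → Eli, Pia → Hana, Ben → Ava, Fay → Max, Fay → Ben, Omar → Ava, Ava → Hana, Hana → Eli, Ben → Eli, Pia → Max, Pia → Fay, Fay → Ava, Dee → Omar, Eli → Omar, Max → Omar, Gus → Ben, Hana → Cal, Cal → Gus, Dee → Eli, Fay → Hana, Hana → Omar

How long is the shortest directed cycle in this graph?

For each vertex v, BFS finds the shortest path from v back to v.
The shortest such closed walk is Pia → Fay → Pia, length 2.

2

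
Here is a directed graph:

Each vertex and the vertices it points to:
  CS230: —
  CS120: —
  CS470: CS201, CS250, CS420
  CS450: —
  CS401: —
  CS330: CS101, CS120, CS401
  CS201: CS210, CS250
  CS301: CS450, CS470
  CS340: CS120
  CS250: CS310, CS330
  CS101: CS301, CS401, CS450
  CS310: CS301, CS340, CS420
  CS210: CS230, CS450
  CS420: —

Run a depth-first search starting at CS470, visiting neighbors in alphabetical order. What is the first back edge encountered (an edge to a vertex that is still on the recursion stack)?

CS301→CS470

DFS from CS470 (visiting neighbors in alphabetical order); mark gray on enter, black on exit:
CS470 gray
  CS201 gray
    CS210 gray
      CS230 gray
      CS230 black
      CS450 gray
      CS450 black
    CS210 black
    CS250 gray
      CS310 gray
        CS301 gray
          CS301→CS450: CS450 black — skip
          CS301→CS470: CS470 is gray → back edge
First back edge: CS301 → CS470.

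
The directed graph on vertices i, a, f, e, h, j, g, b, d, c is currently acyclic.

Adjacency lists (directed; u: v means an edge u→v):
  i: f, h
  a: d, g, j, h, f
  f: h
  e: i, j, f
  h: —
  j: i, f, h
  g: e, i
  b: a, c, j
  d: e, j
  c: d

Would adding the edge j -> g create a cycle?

Yes

Adding j→g creates a cycle iff g can already reach j.
Path from g: g → e → j.
So g → … → j → g is a cycle.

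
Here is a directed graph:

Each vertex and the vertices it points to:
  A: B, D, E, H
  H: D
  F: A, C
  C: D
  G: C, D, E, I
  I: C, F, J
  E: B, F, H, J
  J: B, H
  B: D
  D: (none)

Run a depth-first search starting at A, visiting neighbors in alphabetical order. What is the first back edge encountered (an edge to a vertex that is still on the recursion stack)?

F→A

DFS from A (visiting neighbors in alphabetical order); mark gray on enter, black on exit:
A gray
  B gray
    D gray
    D black
  B black
  A→D: D black — skip
  E gray
    E→B: B black — skip
    F gray
      F→A: A is gray → back edge
First back edge: F → A.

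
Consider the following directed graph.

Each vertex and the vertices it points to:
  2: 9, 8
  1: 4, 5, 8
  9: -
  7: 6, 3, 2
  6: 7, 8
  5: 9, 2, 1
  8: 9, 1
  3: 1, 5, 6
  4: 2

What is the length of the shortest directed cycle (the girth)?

For each vertex v, BFS finds the shortest path from v back to v.
The shortest such closed walk is 7 → 6 → 7, length 2.

2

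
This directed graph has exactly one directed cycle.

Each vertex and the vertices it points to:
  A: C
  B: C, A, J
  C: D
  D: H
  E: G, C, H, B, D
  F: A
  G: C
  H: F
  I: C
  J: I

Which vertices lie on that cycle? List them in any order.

DFS with gray/black marking from H:
H gray
  F gray
    A gray
      C gray
        D gray
          D→H: H is gray → back edge
Back edge closes the cycle H → F → A → C → D → H; its vertices are {A, C, D, F, H}.

A, C, D, F, H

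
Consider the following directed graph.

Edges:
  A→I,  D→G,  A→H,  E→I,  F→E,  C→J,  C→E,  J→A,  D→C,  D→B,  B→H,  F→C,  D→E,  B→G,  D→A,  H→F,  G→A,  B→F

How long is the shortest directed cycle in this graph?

5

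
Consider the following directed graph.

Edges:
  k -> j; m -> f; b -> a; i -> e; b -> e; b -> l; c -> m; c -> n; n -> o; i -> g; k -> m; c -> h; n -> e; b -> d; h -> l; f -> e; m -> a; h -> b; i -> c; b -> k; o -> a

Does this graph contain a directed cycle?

No

DFS with white/gray/black marking, starting from j:
j gray
j black
a gray
a black
b gray
  d gray
  d black
  e gray
  e black
  k gray
    k→j: j black — skip
    m gray
      m→a: a black — skip
      f gray
        f→e: e black — skip
      f black
    m black
  k black
  b→a: a black — skip
  l gray
  l black
b black
c gray
  c→m: m black — skip
  n gray
    o gray
      o→a: a black — skip
    o black
    n→e: e black — skip
  n black
  h gray
    h→b: b black — skip
    h→l: l black — skip
  h black
c black
g gray
g black
i gray
  i→e: e black — skip
  i→g: g black — skip
  i→c: c black — skip
i black
Every edge goes to a white or black vertex — no back edge, so the graph is acyclic.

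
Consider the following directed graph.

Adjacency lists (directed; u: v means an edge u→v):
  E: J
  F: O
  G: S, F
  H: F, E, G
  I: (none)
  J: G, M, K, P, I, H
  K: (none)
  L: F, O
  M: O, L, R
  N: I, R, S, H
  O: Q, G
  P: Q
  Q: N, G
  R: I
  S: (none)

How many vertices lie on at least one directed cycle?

11

A vertex is on a directed cycle iff it belongs to a strongly connected component of size ≥ 2 (or has a self-loop).
The vertices on cycles are {E, F, G, H, J, L, M, N, O, P, Q} — 11 in total.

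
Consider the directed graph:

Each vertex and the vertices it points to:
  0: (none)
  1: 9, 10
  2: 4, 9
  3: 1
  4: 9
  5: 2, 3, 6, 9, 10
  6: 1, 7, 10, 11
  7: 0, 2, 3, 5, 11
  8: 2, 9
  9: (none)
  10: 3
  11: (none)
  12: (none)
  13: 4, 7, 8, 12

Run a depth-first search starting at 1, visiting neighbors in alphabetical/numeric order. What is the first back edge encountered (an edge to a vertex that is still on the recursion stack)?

3→1

DFS from 1 (visiting neighbors in alphabetical/numeric order); mark gray on enter, black on exit:
1 gray
  9 gray
  9 black
  10 gray
    3 gray
      3→1: 1 is gray → back edge
First back edge: 3 → 1.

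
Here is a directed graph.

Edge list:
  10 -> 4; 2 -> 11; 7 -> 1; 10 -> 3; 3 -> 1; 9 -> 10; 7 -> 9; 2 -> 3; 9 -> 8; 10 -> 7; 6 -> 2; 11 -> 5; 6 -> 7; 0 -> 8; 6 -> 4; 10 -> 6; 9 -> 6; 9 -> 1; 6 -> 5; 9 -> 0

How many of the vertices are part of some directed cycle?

A vertex is on a directed cycle iff it belongs to a strongly connected component of size ≥ 2 (or has a self-loop).
The vertices on cycles are {6, 7, 9, 10} — 4 in total.

4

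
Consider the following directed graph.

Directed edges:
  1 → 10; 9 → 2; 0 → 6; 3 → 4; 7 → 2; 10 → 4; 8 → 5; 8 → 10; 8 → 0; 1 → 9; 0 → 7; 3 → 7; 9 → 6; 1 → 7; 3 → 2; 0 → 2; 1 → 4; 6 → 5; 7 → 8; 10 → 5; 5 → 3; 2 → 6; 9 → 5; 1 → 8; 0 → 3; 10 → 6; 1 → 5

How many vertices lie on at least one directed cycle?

A vertex is on a directed cycle iff it belongs to a strongly connected component of size ≥ 2 (or has a self-loop).
The vertices on cycles are {0, 2, 3, 5, 6, 7, 8, 10} — 8 in total.

8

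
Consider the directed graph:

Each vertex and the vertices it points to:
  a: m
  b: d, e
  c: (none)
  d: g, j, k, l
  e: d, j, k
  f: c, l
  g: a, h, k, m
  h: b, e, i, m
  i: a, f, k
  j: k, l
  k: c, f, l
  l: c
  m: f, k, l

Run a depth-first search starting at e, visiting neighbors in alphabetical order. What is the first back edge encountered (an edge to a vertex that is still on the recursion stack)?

b->d

DFS from e (visiting neighbors in alphabetical order); mark gray on enter, black on exit:
e gray
  d gray
    g gray
      a gray
        m gray
          f gray
            c gray
            c black
            l gray
              l→c: c black — skip
            l black
          f black
          k gray
            k→c: c black — skip
            k→f: f black — skip
            k→l: l black — skip
          k black
          m→l: l black — skip
        m black
      a black
      h gray
        b gray
          b→d: d is gray → back edge
First back edge: b → d.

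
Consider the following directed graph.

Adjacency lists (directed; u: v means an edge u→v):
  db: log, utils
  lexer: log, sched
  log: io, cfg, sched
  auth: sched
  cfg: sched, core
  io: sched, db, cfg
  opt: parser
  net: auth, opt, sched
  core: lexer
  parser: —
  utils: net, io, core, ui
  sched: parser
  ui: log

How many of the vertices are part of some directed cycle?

A vertex is on a directed cycle iff it belongs to a strongly connected component of size ≥ 2 (or has a self-loop).
The vertices on cycles are {db, io, ui, cfg, log, core, lexer, utils} — 8 in total.

8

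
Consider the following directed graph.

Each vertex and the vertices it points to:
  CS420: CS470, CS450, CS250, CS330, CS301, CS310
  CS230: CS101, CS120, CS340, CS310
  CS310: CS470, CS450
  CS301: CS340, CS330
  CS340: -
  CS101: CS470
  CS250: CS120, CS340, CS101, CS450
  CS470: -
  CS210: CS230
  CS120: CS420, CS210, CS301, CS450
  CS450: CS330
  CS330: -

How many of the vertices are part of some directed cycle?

A vertex is on a directed cycle iff it belongs to a strongly connected component of size ≥ 2 (or has a self-loop).
The vertices on cycles are {CS120, CS210, CS230, CS250, CS420} — 5 in total.

5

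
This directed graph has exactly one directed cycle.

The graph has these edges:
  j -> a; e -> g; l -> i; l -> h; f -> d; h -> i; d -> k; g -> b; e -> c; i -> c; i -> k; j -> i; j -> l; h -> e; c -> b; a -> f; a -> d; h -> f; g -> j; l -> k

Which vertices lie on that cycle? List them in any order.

e, g, h, j, l

DFS with gray/black marking from j:
j gray
  a gray
    f gray
      d gray
        k gray
        k black
      d black
    f black
    a→d: d black — skip
  a black
  i gray
    c gray
      b gray
      b black
    c black
    i→k: k black — skip
  i black
  l gray
    h gray
      h→i: i black — skip
      e gray
        g gray
          g→b: b black — skip
          g→j: j is gray → back edge
Back edge closes the cycle j → l → h → e → g → j; its vertices are {e, g, h, j, l}.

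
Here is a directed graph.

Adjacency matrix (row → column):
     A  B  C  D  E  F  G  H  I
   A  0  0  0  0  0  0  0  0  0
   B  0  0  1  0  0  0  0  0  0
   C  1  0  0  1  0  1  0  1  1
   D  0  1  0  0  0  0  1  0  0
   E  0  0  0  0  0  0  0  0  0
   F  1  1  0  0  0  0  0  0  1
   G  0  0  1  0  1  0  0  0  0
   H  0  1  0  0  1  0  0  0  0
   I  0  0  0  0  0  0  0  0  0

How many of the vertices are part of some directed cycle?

A vertex is on a directed cycle iff it belongs to a strongly connected component of size ≥ 2 (or has a self-loop).
The vertices on cycles are {B, C, D, F, G, H} — 6 in total.

6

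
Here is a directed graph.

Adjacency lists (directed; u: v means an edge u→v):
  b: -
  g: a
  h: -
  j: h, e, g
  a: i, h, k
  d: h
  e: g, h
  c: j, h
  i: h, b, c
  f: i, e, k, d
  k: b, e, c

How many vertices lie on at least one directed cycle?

7

A vertex is on a directed cycle iff it belongs to a strongly connected component of size ≥ 2 (or has a self-loop).
The vertices on cycles are {a, c, e, g, i, j, k} — 7 in total.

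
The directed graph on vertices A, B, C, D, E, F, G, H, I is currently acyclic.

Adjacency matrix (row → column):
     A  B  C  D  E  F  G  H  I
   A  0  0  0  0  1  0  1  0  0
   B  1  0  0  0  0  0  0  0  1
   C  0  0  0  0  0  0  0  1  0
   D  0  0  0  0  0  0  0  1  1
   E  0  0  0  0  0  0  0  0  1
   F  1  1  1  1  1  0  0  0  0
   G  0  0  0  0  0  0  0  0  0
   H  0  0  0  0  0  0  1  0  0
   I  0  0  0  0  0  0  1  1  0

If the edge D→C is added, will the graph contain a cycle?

No

Adding D→C creates a cycle iff C can already reach D.
Explore from C: no path reaches D. The graph stays acyclic.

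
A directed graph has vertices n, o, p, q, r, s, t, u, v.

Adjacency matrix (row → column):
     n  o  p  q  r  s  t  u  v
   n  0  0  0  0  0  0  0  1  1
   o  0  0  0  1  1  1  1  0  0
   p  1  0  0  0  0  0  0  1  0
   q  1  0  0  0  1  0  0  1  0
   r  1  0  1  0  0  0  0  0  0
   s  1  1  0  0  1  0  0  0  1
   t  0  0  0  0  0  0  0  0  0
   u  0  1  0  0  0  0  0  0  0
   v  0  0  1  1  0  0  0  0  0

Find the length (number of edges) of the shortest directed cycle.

For each vertex v, BFS finds the shortest path from v back to v.
The shortest such closed walk is s → o → s, length 2.

2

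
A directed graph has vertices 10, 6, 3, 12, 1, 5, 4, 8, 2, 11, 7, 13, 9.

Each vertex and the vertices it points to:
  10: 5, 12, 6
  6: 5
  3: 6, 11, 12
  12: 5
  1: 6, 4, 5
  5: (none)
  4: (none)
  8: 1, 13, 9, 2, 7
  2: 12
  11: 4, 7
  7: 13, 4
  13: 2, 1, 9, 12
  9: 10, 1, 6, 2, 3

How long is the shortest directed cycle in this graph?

5

For each vertex v, BFS finds the shortest path from v back to v.
The shortest such closed walk is 7 → 13 → 9 → 3 → 11 → 7, length 5.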